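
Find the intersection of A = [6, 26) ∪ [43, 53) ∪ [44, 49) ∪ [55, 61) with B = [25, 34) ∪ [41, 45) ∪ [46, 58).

A, merged: [6, 26), [43, 53), [55, 61).
[6, 26) overlaps B on [25, 26).
[43, 53) overlaps B on [43, 45), [46, 53).
[55, 61) overlaps B on [55, 58).

[25, 26) ∪ [43, 45) ∪ [46, 53) ∪ [55, 58)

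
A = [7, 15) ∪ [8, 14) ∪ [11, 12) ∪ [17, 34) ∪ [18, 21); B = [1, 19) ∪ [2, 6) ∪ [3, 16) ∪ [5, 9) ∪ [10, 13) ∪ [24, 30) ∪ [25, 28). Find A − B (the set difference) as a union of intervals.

A, merged: [7, 15), [17, 34).
B, merged: [1, 19), [24, 30).
[7, 15) lies entirely inside B → drops out.
[17, 34) with B removed leaves [19, 24), [30, 34).

[19, 24) ∪ [30, 34)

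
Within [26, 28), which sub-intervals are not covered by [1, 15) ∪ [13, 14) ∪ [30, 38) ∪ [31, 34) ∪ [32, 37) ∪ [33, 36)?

Covered (merged): [1, 15), [30, 38).
Gaps within [26, 28): [26, 28).

[26, 28)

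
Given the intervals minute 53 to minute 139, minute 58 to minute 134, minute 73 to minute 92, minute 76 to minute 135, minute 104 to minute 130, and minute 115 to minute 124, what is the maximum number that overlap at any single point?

Walk the sorted start/end points keeping a running depth.
The depth first hits 5 at minute 115.

5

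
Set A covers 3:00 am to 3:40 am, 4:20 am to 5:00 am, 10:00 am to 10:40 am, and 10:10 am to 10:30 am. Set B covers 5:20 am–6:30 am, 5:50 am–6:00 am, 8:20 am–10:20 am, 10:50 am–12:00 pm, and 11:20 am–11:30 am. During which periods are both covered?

10:00 am–10:20 am

Merge the first list: 3:00 am–3:40 am, 4:20 am–5:00 am, 10:00 am–10:40 am.
Merge the second list: 5:20 am–6:30 am, 8:20 am–10:20 am, 10:50 am–12:00 pm.
3:00 am–3:40 am meets no B interval.
4:20 am–5:00 am meets no B interval.
10:00 am–10:40 am ∩ B → 10:00 am–10:20 am.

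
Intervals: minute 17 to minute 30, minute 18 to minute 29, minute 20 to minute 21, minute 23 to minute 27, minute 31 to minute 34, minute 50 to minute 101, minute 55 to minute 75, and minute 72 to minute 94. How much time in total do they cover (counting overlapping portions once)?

67 minutes

Merged: minute 17 to minute 30, minute 31 to minute 34, minute 50 to minute 101.
Lengths: 13 minutes + 3 minutes + 51 minutes = 67 minutes.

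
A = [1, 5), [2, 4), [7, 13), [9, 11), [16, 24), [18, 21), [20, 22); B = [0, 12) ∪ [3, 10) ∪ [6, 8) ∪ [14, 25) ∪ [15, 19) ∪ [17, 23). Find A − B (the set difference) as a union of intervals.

Merge the first list: [1, 5), [7, 13), [16, 24).
Merge the second list: [0, 12), [14, 25).
[1, 5): fully covered by B → removed.
[7, 13) minus B → [12, 13).
[16, 24): fully covered by B → removed.

[12, 13)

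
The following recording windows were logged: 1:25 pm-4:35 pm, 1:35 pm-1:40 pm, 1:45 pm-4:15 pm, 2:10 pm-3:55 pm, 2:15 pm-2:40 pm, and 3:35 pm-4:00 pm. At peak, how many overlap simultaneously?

Sweep endpoints in order; track running count of active intervals.
Peak of 4 reached at 2:15 pm.

4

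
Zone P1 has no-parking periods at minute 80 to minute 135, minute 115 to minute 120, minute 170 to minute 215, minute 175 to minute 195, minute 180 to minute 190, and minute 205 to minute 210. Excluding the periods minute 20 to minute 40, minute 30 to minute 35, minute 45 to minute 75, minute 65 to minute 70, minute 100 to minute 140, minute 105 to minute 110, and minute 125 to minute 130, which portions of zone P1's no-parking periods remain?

minute 80 to minute 100, minute 170 to minute 215

A, merged: minute 80 to minute 135, minute 170 to minute 215.
B, merged: minute 20 to minute 40, minute 45 to minute 75, minute 100 to minute 140.
minute 80 to minute 135 \ B = minute 80 to minute 100.
minute 170 to minute 215: nothing removed.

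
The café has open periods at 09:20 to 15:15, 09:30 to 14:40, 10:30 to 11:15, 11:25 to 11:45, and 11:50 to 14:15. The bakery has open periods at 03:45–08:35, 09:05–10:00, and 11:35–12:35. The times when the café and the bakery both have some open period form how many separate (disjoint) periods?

2

First set merges to 09:20-15:15.
A ∩ B = 09:20-10:00, 11:35-12:35.
That is 2 disjoint pieces.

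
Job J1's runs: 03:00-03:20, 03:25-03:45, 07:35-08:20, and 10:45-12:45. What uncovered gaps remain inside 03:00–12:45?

Covered (merged): 03:00-03:20, 03:25-03:45, 07:35-08:20, 10:45-12:45.
Gaps within 03:00-12:45: 03:20-03:25, 03:45-07:35, 08:20-10:45.

03:20-03:25, 03:45-07:35, 08:20-10:45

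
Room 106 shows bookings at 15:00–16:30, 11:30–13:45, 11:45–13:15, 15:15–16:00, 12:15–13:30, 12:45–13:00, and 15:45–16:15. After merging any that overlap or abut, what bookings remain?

11:30-13:45, 15:00-16:30

Sort by start: 11:30-13:45, 11:45-13:15, 12:15-13:30, 12:45-13:00, 15:00-16:30, 15:15-16:00, 15:45-16:15.
11:45-13:15 overlaps/touches 11:30-13:45 → extend to 11:30-13:45.
12:15-13:30 overlaps/touches 11:30-13:45 → extend to 11:30-13:45.
12:45-13:00 overlaps/touches 11:30-13:45 → extend to 11:30-13:45.
15:00-16:30 is disjoint → start new block.
15:15-16:00 overlaps/touches 15:00-16:30 → extend to 15:00-16:30.
15:45-16:15 overlaps/touches 15:00-16:30 → extend to 15:00-16:30.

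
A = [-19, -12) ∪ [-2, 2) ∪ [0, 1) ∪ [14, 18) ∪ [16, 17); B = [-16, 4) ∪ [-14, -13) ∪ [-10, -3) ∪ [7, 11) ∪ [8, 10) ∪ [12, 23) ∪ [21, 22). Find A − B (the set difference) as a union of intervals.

[-19, -16)

Merge the first list: [-19, -12), [-2, 2), [14, 18).
Merge the second list: [-16, 4), [7, 11), [12, 23).
[-19, -12) minus B → [-19, -16).
[-2, 2): fully covered by B → removed.
[14, 18): fully covered by B → removed.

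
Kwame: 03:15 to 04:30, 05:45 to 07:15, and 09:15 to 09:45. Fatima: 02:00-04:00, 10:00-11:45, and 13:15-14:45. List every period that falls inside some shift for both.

03:15-04:30 meets the second set on 03:15-04:00.
05:45-07:15: no overlap with the second set.
09:15-09:45: no overlap with the second set.

03:15-04:00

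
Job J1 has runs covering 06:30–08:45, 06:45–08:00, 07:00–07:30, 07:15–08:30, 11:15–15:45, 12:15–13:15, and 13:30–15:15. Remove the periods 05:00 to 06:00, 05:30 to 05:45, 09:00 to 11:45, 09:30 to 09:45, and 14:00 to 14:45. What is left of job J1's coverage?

06:30–08:45, 11:45–14:00, 14:45–15:45

A, merged: 06:30–08:45, 11:15–15:45.
B, merged: 05:00–06:00, 09:00–11:45, 14:00–14:45.
06:30–08:45: no B overlap → unchanged.
11:15–15:45 minus B → 11:45–14:00, 14:45–15:45.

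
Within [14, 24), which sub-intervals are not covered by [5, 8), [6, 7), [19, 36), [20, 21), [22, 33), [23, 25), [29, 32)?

[14, 19)

Covered (merged): [5, 8), [19, 36).
Complement within [14, 24): [14, 19).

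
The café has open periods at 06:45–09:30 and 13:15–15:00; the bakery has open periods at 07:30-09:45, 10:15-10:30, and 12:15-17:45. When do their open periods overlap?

07:30–09:30, 13:15–15:00

06:45–09:30 ∩ B → 07:30–09:30.
13:15–15:00 ∩ B → 13:15–15:00.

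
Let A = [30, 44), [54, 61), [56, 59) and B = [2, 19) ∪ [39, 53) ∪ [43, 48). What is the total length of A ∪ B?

47

Merge the first list: [30, 44), [54, 61).
Merge the second list: [2, 19), [39, 53).
A ∪ B = [2, 19), [30, 53), [54, 61).
Total: 17 + 23 + 7 = 47.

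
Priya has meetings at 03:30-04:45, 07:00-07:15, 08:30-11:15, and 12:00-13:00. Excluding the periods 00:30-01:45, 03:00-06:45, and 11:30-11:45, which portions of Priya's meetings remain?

03:30–04:45: fully covered by B → removed.
07:00–07:15: no B overlap → unchanged.
08:30–11:15: no B overlap → unchanged.
12:00–13:00: no B overlap → unchanged.

07:00–07:15, 08:30–11:15, 12:00–13:00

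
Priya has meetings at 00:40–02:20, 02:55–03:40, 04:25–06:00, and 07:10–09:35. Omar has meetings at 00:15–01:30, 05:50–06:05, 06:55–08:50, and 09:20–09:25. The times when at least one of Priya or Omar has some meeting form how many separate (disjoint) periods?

A ∪ B = 00:15-02:20, 02:55-03:40, 04:25-06:05, 06:55-09:35.
That is 4 disjoint pieces.

4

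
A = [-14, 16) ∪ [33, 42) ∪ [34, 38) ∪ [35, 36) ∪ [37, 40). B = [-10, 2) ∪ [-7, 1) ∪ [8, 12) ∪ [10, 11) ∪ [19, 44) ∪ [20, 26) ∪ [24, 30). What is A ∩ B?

First set merges to [-14, 16), [33, 42).
Second set merges to [-10, 2), [8, 12), [19, 44).
[-14, 16) overlaps B on [-10, 2), [8, 12).
[33, 42) overlaps B on [33, 42).

[-10, 2) ∪ [8, 12) ∪ [33, 42)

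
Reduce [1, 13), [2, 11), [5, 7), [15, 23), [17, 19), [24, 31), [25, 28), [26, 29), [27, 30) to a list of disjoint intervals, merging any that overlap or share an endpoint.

[1, 13) ∪ [15, 23) ∪ [24, 31)

[2, 11) overlaps/touches [1, 13) → extend to [1, 13).
[5, 7) overlaps/touches [1, 13) → extend to [1, 13).
[15, 23) is disjoint → start new block.
[17, 19) overlaps/touches [15, 23) → extend to [15, 23).
[24, 31) is disjoint → start new block.
[25, 28) overlaps/touches [24, 31) → extend to [24, 31).
[26, 29) overlaps/touches [24, 31) → extend to [24, 31).
[27, 30) overlaps/touches [24, 31) → extend to [24, 31).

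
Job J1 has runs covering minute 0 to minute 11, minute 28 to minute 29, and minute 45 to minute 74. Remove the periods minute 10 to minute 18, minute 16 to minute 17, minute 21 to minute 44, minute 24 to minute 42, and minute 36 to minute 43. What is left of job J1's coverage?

Second set merges to minute 10 to minute 18, minute 21 to minute 44.
minute 0 to minute 11 \ B = minute 0 to minute 10.
minute 28 to minute 29: entirely removed.
minute 45 to minute 74: nothing removed.

minute 0 to minute 10, minute 45 to minute 74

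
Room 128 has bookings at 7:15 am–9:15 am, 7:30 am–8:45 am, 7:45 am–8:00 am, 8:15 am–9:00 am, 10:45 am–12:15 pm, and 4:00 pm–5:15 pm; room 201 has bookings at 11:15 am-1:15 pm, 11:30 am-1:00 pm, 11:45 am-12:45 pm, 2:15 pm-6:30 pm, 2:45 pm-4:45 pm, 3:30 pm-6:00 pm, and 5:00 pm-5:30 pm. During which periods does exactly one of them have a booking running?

7:15 am–9:15 am, 10:45 am–11:15 am, 12:15 pm–1:15 pm, 2:15 pm–4:00 pm, 5:15 pm–6:30 pm

Merge the first list: 7:15 am–9:15 am, 10:45 am–12:15 pm, 4:00 pm–5:15 pm.
Merge the second list: 11:15 am–1:15 pm, 2:15 pm–6:30 pm.
Only in the first: 7:15 am–9:15 am, 10:45 am–11:15 am.
Only in the second: 12:15 pm–1:15 pm, 2:15 pm–4:00 pm, 5:15 pm–6:30 pm.
Together these are the periods covered by exactly one.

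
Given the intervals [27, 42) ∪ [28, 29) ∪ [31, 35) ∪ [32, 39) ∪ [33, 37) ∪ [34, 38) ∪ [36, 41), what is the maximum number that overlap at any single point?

5

Walk the sorted start/end points keeping a running depth.
The depth first hits 5 at 34.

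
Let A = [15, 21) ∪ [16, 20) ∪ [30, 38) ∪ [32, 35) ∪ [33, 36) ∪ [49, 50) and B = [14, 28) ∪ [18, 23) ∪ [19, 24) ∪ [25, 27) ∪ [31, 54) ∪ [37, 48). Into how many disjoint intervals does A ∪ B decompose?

2

First set merges to [15, 21), [30, 38), [49, 50).
Second set merges to [14, 28), [31, 54).
A ∪ B = [14, 28), [30, 54).
That is 2 disjoint pieces.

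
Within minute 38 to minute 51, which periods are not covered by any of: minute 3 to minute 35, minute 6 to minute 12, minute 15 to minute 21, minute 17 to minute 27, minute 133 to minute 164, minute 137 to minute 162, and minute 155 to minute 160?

minute 38 to minute 51

Covered (merged): minute 3 to minute 35, minute 133 to minute 164.
Gaps within minute 38 to minute 51: minute 38 to minute 51.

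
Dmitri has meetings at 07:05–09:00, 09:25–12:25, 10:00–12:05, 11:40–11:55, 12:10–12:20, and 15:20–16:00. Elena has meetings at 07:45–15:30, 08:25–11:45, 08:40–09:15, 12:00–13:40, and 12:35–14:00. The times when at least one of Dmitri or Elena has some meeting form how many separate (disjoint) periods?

1

First set merges to 07:05-09:00, 09:25-12:25, 15:20-16:00.
Second set merges to 07:45-15:30.
A ∪ B = 07:05-16:00.
That is 1 disjoint piece.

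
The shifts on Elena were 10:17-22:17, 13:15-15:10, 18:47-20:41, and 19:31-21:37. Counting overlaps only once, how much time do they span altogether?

12 h

Merged: 10:17–22:17.
Length: 12 h.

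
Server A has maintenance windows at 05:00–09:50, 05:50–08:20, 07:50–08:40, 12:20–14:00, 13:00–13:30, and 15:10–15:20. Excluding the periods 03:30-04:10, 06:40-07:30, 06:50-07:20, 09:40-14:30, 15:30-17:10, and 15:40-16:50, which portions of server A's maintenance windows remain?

05:00–06:40, 07:30–09:40, 15:10–15:20

Merge the first list: 05:00–09:50, 12:20–14:00, 15:10–15:20.
Merge the second list: 03:30–04:10, 06:40–07:30, 09:40–14:30, 15:30–17:10.
05:00–09:50 with B removed leaves 05:00–06:40, 07:30–09:40.
12:20–14:00 lies entirely inside B → drops out.
15:10–15:20 is untouched.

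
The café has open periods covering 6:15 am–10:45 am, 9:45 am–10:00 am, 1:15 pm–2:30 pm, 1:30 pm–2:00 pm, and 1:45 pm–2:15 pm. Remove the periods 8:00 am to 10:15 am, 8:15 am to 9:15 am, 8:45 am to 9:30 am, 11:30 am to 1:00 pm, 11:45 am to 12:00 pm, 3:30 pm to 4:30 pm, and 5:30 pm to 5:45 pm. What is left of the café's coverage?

Merge the first list: 6:15 am-10:45 am, 1:15 pm-2:30 pm.
Merge the second list: 8:00 am-10:15 am, 11:30 am-1:00 pm, 3:30 pm-4:30 pm, 5:30 pm-5:45 pm.
6:15 am-10:45 am \ B = 6:15 am-8:00 am, 10:15 am-10:45 am.
1:15 pm-2:30 pm: nothing removed.

6:15 am-8:00 am, 10:15 am-10:45 am, 1:15 pm-2:30 pm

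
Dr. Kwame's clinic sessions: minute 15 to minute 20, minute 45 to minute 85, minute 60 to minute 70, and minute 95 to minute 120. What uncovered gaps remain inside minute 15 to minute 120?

After merging, the occupied span is minute 15 to minute 20, minute 45 to minute 85, minute 95 to minute 120.
Uncovered inside minute 15 to minute 120: minute 20 to minute 45, minute 85 to minute 95.

minute 20 to minute 45, minute 85 to minute 95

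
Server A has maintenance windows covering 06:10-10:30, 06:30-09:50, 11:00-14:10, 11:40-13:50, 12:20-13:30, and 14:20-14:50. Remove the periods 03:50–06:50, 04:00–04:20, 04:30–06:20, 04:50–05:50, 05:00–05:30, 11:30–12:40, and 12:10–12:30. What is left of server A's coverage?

Merge the first list: 06:10–10:30, 11:00–14:10, 14:20–14:50.
Merge the second list: 03:50–06:50, 11:30–12:40.
06:10–10:30 \ B = 06:50–10:30.
11:00–14:10 \ B = 11:00–11:30, 12:40–14:10.
14:20–14:50: nothing removed.

06:50–10:30, 11:00–11:30, 12:40–14:10, 14:20–14:50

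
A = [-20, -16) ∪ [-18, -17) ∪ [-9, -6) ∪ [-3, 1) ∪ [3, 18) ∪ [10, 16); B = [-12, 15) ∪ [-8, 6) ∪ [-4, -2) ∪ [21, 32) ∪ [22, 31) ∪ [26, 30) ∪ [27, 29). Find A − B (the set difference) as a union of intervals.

A, merged: [-20, -16), [-9, -6), [-3, 1), [3, 18).
B, merged: [-12, 15), [21, 32).
[-20, -16): nothing removed.
[-9, -6): entirely removed.
[-3, 1): entirely removed.
[3, 18) \ B = [15, 18).

[-20, -16) ∪ [15, 18)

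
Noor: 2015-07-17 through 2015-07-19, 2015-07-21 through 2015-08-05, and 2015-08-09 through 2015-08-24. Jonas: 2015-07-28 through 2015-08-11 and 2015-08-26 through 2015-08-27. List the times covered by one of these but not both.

2015-07-17 through 2015-07-19, 2015-07-21 through 2015-07-27, 2015-08-06 through 2015-08-08, 2015-08-12 through 2015-08-24, 2015-08-26 through 2015-08-27

A \ B = 2015-07-17 through 2015-07-19, 2015-07-21 through 2015-07-27, 2015-08-12 through 2015-08-24.
B \ A = 2015-08-06 through 2015-08-08, 2015-08-26 through 2015-08-27.
Union of the two gives the symmetric difference.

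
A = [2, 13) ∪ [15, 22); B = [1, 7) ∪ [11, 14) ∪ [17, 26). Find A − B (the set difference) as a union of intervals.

[2, 13) with B removed leaves [7, 11).
[15, 22) with B removed leaves [15, 17).

[7, 11) ∪ [15, 17)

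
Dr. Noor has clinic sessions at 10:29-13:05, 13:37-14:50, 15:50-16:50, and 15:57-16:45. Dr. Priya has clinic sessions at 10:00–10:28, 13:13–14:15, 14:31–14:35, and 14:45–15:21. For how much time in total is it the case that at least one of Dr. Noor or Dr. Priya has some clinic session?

First set merges to 10:29–13:05, 13:37–14:50, 15:50–16:50.
A ∪ B = 10:00–10:28, 10:29–13:05, 13:13–15:21, 15:50–16:50.
Total: 28 min + 2 h 36 min + 2 h 8 min + 1 h = 6 h 12 min.

6 h 12 min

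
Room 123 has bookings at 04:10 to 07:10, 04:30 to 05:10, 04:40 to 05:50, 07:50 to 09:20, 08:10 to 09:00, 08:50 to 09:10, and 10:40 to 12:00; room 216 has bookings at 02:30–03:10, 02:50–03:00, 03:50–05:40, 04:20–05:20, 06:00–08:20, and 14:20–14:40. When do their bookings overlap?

First set merges to 04:10–07:10, 07:50–09:20, 10:40–12:00.
Second set merges to 02:30–03:10, 03:50–05:40, 06:00–08:20, 14:20–14:40.
04:10–07:10 meets the second set on 04:10–05:40, 06:00–07:10.
07:50–09:20 meets the second set on 07:50–08:20.
10:40–12:00: no overlap with the second set.

04:10–05:40, 06:00–07:10, 07:50–08:20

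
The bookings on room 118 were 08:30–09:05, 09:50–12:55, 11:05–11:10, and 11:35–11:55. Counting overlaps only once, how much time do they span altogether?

Merged: 08:30-09:05, 09:50-12:55.
Lengths: 35 min + 3 h 5 min = 3 h 40 min.

3 h 40 min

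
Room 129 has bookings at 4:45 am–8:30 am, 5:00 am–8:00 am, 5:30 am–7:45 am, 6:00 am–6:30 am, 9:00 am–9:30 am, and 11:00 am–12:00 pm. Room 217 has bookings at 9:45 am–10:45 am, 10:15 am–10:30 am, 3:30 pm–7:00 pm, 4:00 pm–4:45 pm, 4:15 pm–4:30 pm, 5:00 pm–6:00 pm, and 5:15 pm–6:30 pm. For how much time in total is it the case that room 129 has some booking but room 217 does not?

5 h 15 min

Merge the first list: 4:45 am-8:30 am, 9:00 am-9:30 am, 11:00 am-12:00 pm.
Merge the second list: 9:45 am-10:45 am, 3:30 pm-7:00 pm.
A \ B = 4:45 am-8:30 am, 9:00 am-9:30 am, 11:00 am-12:00 pm.
Total: 3 h 45 min + 30 min + 1 h = 5 h 15 min.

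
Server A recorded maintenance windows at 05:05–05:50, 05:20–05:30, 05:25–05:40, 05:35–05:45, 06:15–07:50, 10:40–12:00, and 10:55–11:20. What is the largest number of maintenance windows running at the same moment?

At 05:25, 3 of the intervals are simultaneously active.
No point has more.

3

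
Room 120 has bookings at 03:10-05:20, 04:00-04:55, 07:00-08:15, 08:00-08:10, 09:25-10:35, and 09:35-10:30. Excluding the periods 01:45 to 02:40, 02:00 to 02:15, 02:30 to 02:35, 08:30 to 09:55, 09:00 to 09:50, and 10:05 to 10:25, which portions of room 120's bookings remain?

Merge the first list: 03:10-05:20, 07:00-08:15, 09:25-10:35.
Merge the second list: 01:45-02:40, 08:30-09:55, 10:05-10:25.
03:10-05:20 is untouched.
07:00-08:15 is untouched.
09:25-10:35 with B removed leaves 09:55-10:05, 10:25-10:35.

03:10-05:20, 07:00-08:15, 09:55-10:05, 10:25-10:35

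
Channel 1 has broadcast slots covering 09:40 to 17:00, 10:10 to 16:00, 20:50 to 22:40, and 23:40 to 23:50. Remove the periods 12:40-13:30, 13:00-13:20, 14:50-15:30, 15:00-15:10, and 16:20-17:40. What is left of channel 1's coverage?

First set merges to 09:40–17:00, 20:50–22:40, 23:40–23:50.
Second set merges to 12:40–13:30, 14:50–15:30, 16:20–17:40.
09:40–17:00 \ B = 09:40–12:40, 13:30–14:50, 15:30–16:20.
20:50–22:40: nothing removed.
23:40–23:50: nothing removed.

09:40–12:40, 13:30–14:50, 15:30–16:20, 20:50–22:40, 23:40–23:50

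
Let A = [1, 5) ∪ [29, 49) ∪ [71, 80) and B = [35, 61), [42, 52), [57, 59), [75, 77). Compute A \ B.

[1, 5) ∪ [29, 35) ∪ [71, 75) ∪ [77, 80)

Second set merges to [35, 61), [75, 77).
[1, 5): nothing removed.
[29, 49) \ B = [29, 35).
[71, 80) \ B = [71, 75), [77, 80).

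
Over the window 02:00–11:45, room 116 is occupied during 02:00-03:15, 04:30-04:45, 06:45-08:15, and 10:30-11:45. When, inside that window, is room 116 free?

The merged coverage is 02:00-03:15, 04:30-04:45, 06:45-08:15, 10:30-11:45.
Uncovered inside 02:00-11:45: 03:15-04:30, 04:45-06:45, 08:15-10:30.

03:15-04:30, 04:45-06:45, 08:15-10:30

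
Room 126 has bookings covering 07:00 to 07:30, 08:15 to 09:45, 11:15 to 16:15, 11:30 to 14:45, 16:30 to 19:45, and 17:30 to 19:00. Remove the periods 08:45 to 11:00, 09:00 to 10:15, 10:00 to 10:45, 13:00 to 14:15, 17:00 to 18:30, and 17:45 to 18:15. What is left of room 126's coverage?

First set merges to 07:00–07:30, 08:15–09:45, 11:15–16:15, 16:30–19:45.
Second set merges to 08:45–11:00, 13:00–14:15, 17:00–18:30.
07:00–07:30 is untouched.
08:15–09:45 with B removed leaves 08:15–08:45.
11:15–16:15 with B removed leaves 11:15–13:00, 14:15–16:15.
16:30–19:45 with B removed leaves 16:30–17:00, 18:30–19:45.

07:00–07:30, 08:15–08:45, 11:15–13:00, 14:15–16:15, 16:30–17:00, 18:30–19:45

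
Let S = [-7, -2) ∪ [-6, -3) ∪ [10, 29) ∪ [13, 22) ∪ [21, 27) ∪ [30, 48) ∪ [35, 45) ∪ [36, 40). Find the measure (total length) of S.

42

Merged: [-7, -2), [10, 29), [30, 48).
Lengths: 5 + 19 + 18 = 42.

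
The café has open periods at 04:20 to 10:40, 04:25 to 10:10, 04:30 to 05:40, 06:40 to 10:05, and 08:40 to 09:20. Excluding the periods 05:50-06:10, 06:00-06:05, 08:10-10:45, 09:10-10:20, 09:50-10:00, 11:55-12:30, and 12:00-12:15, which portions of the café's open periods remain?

04:20-05:50, 06:10-08:10

A, merged: 04:20-10:40.
B, merged: 05:50-06:10, 08:10-10:45, 11:55-12:30.
04:20-10:40 with B removed leaves 04:20-05:50, 06:10-08:10.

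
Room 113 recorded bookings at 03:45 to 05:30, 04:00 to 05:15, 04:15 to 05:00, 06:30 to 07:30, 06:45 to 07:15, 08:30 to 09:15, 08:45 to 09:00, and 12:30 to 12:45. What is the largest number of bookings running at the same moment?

3

Sweep endpoints in order; track running count of active intervals.
Peak of 3 reached at 04:15.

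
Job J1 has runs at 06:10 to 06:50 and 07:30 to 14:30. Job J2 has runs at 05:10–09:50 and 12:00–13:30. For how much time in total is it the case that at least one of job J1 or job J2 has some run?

A ∪ B = 05:10–14:30.
Total: 9 h 20 min.

9 h 20 min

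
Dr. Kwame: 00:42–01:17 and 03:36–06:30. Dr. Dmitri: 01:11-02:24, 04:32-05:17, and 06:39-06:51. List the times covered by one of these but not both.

00:42-01:11, 01:17-02:24, 03:36-04:32, 05:17-06:30, 06:39-06:51

A but not B: 00:42-01:11, 03:36-04:32, 05:17-06:30.
B but not A: 01:17-02:24, 06:39-06:51.
Combining gives A △ B.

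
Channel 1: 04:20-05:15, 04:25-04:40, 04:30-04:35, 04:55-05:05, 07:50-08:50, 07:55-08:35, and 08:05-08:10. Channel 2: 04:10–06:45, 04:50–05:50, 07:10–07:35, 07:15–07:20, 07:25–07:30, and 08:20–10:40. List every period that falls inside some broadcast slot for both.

Merge the first list: 04:20-05:15, 07:50-08:50.
Merge the second list: 04:10-06:45, 07:10-07:35, 08:20-10:40.
04:20-05:15 meets the second set on 04:20-05:15.
07:50-08:50 meets the second set on 08:20-08:50.

04:20-05:15, 08:20-08:50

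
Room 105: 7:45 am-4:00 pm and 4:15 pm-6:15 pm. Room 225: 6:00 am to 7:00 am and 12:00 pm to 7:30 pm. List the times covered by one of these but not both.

6:00 am-7:00 am, 7:45 am-12:00 pm, 4:00 pm-4:15 pm, 6:15 pm-7:30 pm

Only in the first: 7:45 am-12:00 pm.
Only in the second: 6:00 am-7:00 am, 4:00 pm-4:15 pm, 6:15 pm-7:30 pm.
Together these are the periods covered by exactly one.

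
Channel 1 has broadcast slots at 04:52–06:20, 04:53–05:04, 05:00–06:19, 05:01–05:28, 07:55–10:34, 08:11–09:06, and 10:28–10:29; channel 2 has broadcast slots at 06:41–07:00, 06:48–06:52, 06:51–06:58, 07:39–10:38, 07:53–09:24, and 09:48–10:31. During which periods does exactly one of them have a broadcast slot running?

04:52–06:20, 06:41–07:00, 07:39–07:55, 10:34–10:38

Merge the first list: 04:52–06:20, 07:55–10:34.
Merge the second list: 06:41–07:00, 07:39–10:38.
Only in the first: 04:52–06:20.
Only in the second: 06:41–07:00, 07:39–07:55, 10:34–10:38.
Together these are the periods covered by exactly one.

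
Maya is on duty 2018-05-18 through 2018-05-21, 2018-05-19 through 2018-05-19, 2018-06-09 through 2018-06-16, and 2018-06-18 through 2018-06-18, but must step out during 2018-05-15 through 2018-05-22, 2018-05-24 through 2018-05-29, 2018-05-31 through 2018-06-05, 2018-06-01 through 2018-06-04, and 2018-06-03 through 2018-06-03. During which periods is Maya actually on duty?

A, merged: 2018-05-18 through 2018-05-21, 2018-06-09 through 2018-06-16, 2018-06-18 through 2018-06-18.
B, merged: 2018-05-15 through 2018-05-22, 2018-05-24 through 2018-05-29, 2018-05-31 through 2018-06-05.
2018-05-18 through 2018-05-21: entirely removed.
2018-06-09 through 2018-06-16: nothing removed.
2018-06-18 through 2018-06-18: nothing removed.

2018-06-09 through 2018-06-16, 2018-06-18 through 2018-06-18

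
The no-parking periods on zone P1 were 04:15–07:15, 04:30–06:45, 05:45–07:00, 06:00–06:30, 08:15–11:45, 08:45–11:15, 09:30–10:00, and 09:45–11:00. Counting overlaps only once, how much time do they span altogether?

Merged: 04:15–07:15, 08:15–11:45.
Lengths: 3 h + 3 h 30 min = 6 h 30 min.

6 h 30 min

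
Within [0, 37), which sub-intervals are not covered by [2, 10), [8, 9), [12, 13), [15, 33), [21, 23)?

Covered (merged): [2, 10), [12, 13), [15, 33).
Complement within [0, 37): [0, 2), [10, 12), [13, 15), [33, 37).

[0, 2) ∪ [10, 12) ∪ [13, 15) ∪ [33, 37)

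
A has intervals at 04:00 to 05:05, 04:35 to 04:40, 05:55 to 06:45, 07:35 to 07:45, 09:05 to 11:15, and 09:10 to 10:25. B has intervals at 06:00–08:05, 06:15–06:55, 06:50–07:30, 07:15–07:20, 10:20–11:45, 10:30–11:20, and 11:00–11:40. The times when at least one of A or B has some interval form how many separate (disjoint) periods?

Merge the first list: 04:00–05:05, 05:55–06:45, 07:35–07:45, 09:05–11:15.
Merge the second list: 06:00–08:05, 10:20–11:45.
A ∪ B = 04:00–05:05, 05:55–08:05, 09:05–11:45.
That is 3 disjoint pieces.

3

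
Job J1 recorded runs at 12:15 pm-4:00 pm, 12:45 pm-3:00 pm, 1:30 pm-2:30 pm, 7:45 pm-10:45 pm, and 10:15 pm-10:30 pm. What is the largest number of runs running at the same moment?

Sweep endpoints in order; track running count of active intervals.
Peak of 3 reached at 1:30 pm.

3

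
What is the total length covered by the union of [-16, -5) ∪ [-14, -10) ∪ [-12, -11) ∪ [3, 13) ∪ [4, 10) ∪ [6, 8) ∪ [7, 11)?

21

Merged: [-16, -5), [3, 13).
Lengths: 11 + 10 = 21.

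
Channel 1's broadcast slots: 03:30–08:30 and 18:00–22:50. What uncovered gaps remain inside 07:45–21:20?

The merged coverage is 03:30-08:30, 18:00-22:50.
Complement within 07:45-21:20: 08:30-18:00.

08:30-18:00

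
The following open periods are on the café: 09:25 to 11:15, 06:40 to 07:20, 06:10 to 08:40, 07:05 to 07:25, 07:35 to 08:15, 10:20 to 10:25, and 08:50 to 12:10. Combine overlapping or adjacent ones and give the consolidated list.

06:10-08:40, 08:50-12:10

Sort by start: 06:10-08:40, 06:40-07:20, 07:05-07:25, 07:35-08:15, 08:50-12:10, 09:25-11:15, 10:20-10:25.
06:40-07:20 overlaps/touches 06:10-08:40 → extend to 06:10-08:40.
07:05-07:25 overlaps/touches 06:10-08:40 → extend to 06:10-08:40.
07:35-08:15 overlaps/touches 06:10-08:40 → extend to 06:10-08:40.
08:50-12:10 is disjoint → start new block.
09:25-11:15 overlaps/touches 08:50-12:10 → extend to 08:50-12:10.
10:20-10:25 overlaps/touches 08:50-12:10 → extend to 08:50-12:10.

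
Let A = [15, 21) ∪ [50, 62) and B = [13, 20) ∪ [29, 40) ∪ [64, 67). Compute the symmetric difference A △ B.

Only in the first: [20, 21), [50, 62).
Only in the second: [13, 15), [29, 40), [64, 67).
Together these are the periods covered by exactly one.

[13, 15) ∪ [20, 21) ∪ [29, 40) ∪ [50, 62) ∪ [64, 67)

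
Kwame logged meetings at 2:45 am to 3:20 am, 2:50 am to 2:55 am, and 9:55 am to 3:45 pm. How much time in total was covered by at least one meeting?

Merged: 2:45 am–3:20 am, 9:55 am–3:45 pm.
Lengths: 35 min + 5 h 50 min = 6 h 25 min.

6 h 25 min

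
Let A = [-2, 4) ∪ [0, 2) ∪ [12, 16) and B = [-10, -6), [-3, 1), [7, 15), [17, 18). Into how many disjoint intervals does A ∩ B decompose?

First set merges to [-2, 4), [12, 16).
A ∩ B = [-2, 1), [12, 15).
That is 2 disjoint pieces.

2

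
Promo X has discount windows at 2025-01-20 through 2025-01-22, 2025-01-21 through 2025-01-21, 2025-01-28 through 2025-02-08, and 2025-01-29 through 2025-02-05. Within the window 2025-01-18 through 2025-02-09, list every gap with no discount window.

Covered (merged): 2025-01-20 through 2025-01-22, 2025-01-28 through 2025-02-08.
Gaps within 2025-01-18 through 2025-02-09: 2025-01-18 through 2025-01-19, 2025-01-23 through 2025-01-27, 2025-02-09 through 2025-02-09.

2025-01-18 through 2025-01-19, 2025-01-23 through 2025-01-27, 2025-02-09 through 2025-02-09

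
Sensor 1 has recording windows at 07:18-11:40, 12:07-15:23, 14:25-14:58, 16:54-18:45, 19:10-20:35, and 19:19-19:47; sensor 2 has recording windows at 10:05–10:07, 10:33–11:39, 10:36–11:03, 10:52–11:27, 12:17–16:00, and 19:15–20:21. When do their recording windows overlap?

10:05–10:07, 10:33–11:39, 12:17–15:23, 19:15–20:21

Merge the first list: 07:18–11:40, 12:07–15:23, 16:54–18:45, 19:10–20:35.
Merge the second list: 10:05–10:07, 10:33–11:39, 12:17–16:00, 19:15–20:21.
07:18–11:40 overlaps B on 10:05–10:07, 10:33–11:39.
12:07–15:23 overlaps B on 12:17–15:23.
16:54–18:45 falls entirely outside B.
19:10–20:35 overlaps B on 19:15–20:21.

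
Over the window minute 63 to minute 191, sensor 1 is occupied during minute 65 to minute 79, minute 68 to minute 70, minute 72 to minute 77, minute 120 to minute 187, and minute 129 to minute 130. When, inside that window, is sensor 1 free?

The merged coverage is minute 65 to minute 79, minute 120 to minute 187.
Gaps within minute 63 to minute 191: minute 63 to minute 65, minute 79 to minute 120, minute 187 to minute 191.

minute 63 to minute 65, minute 79 to minute 120, minute 187 to minute 191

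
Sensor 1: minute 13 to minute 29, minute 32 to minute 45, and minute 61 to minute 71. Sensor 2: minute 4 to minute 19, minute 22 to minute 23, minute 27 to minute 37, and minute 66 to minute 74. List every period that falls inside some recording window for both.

minute 13 to minute 29 ∩ B → minute 13 to minute 19, minute 22 to minute 23, minute 27 to minute 29.
minute 32 to minute 45 ∩ B → minute 32 to minute 37.
minute 61 to minute 71 ∩ B → minute 66 to minute 71.

minute 13 to minute 19, minute 22 to minute 23, minute 27 to minute 29, minute 32 to minute 37, minute 66 to minute 71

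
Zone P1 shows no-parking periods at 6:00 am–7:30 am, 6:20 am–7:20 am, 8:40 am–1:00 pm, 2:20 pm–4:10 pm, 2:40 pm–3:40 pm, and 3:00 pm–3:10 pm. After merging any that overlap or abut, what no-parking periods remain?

6:20 am-7:20 am overlaps/touches 6:00 am-7:30 am → extend to 6:00 am-7:30 am.
8:40 am-1:00 pm is disjoint → start new block.
2:20 pm-4:10 pm is disjoint → start new block.
2:40 pm-3:40 pm overlaps/touches 2:20 pm-4:10 pm → extend to 2:20 pm-4:10 pm.
3:00 pm-3:10 pm overlaps/touches 2:20 pm-4:10 pm → extend to 2:20 pm-4:10 pm.

6:00 am-7:30 am, 8:40 am-1:00 pm, 2:20 pm-4:10 pm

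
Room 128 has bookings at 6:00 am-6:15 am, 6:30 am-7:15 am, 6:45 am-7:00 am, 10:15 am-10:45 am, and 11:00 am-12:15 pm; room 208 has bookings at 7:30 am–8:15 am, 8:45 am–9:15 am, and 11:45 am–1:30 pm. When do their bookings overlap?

11:45 am–12:15 pm

First set merges to 6:00 am–6:15 am, 6:30 am–7:15 am, 10:15 am–10:45 am, 11:00 am–12:15 pm.
6:00 am–6:15 am: no overlap with the second set.
6:30 am–7:15 am: no overlap with the second set.
10:15 am–10:45 am: no overlap with the second set.
11:00 am–12:15 pm meets the second set on 11:45 am–12:15 pm.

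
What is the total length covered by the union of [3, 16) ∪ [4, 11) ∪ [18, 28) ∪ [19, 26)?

Merged: [3, 16), [18, 28).
Lengths: 13 + 10 = 23.

23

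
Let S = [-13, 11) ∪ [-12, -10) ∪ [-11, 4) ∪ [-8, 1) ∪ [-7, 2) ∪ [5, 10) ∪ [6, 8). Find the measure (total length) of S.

24

Merged: [-13, 11).
Length: 24.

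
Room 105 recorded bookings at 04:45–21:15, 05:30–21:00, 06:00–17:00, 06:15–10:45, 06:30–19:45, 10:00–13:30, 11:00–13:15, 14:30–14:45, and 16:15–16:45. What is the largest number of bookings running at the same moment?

At 10:00, 6 of the intervals are simultaneously active.
No point has more.

6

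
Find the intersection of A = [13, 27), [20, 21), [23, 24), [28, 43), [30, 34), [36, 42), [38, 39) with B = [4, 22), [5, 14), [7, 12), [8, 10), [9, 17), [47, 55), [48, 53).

First set merges to [13, 27), [28, 43).
Second set merges to [4, 22), [47, 55).
[13, 27) overlaps B on [13, 22).
[28, 43) falls entirely outside B.

[13, 22)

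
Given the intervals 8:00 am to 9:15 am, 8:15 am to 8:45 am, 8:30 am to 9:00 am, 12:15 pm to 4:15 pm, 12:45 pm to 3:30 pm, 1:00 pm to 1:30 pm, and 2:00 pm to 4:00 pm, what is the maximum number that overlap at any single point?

3

Sweep endpoints in order; track running count of active intervals.
Peak of 3 reached at 8:30 am.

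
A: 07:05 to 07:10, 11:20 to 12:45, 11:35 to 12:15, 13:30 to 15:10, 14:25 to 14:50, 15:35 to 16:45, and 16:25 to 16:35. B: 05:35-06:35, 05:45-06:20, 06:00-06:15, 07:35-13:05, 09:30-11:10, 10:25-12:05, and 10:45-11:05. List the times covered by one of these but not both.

05:35–06:35, 07:05–07:10, 07:35–11:20, 12:45–13:05, 13:30–15:10, 15:35–16:45

Merge the first list: 07:05–07:10, 11:20–12:45, 13:30–15:10, 15:35–16:45.
Merge the second list: 05:35–06:35, 07:35–13:05.
Only in the first: 07:05–07:10, 13:30–15:10, 15:35–16:45.
Only in the second: 05:35–06:35, 07:35–11:20, 12:45–13:05.
Together these are the periods covered by exactly one.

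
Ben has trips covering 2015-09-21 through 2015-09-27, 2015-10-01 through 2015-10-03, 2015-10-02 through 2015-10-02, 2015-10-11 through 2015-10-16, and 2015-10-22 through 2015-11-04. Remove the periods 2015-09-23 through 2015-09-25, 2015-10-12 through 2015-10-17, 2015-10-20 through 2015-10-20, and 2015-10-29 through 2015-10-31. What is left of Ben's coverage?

Merge the first list: 2015-09-21 through 2015-09-27, 2015-10-01 through 2015-10-03, 2015-10-11 through 2015-10-16, 2015-10-22 through 2015-11-04.
2015-09-21 through 2015-09-27 minus B → 2015-09-21 through 2015-09-22, 2015-09-26 through 2015-09-27.
2015-10-01 through 2015-10-03: no B overlap → unchanged.
2015-10-11 through 2015-10-16 minus B → 2015-10-11 through 2015-10-11.
2015-10-22 through 2015-11-04 minus B → 2015-10-22 through 2015-10-28, 2015-11-01 through 2015-11-04.

2015-09-21 through 2015-09-22, 2015-09-26 through 2015-09-27, 2015-10-01 through 2015-10-03, 2015-10-11 through 2015-10-11, 2015-10-22 through 2015-10-28, 2015-11-01 through 2015-11-04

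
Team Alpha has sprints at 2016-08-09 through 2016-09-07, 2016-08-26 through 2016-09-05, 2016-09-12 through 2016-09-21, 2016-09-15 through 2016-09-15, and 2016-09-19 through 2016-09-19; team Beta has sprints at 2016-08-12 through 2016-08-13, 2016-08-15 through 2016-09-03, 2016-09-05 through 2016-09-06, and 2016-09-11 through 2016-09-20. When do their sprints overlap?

2016-08-12 through 2016-08-13, 2016-08-15 through 2016-09-03, 2016-09-05 through 2016-09-06, 2016-09-12 through 2016-09-20

Merge the first list: 2016-08-09 through 2016-09-07, 2016-09-12 through 2016-09-21.
2016-08-09 through 2016-09-07 overlaps B on 2016-08-12 through 2016-08-13, 2016-08-15 through 2016-09-03, 2016-09-05 through 2016-09-06.
2016-09-12 through 2016-09-21 overlaps B on 2016-09-12 through 2016-09-20.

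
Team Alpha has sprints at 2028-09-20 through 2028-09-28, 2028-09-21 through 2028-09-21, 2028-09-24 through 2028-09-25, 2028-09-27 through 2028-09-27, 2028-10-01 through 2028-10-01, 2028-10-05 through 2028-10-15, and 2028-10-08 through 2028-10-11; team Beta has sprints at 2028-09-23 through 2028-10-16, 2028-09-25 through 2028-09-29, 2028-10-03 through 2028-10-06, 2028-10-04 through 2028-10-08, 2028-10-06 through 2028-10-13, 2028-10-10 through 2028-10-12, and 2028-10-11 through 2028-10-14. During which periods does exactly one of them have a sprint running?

Merge the first list: 2028-09-20 through 2028-09-28, 2028-10-01 through 2028-10-01, 2028-10-05 through 2028-10-15.
Merge the second list: 2028-09-23 through 2028-10-16.
A \ B = 2028-09-20 through 2028-09-22.
B \ A = 2028-09-29 through 2028-09-30, 2028-10-02 through 2028-10-04, 2028-10-16 through 2028-10-16.
Union of the two gives the symmetric difference.

2028-09-20 through 2028-09-22, 2028-09-29 through 2028-09-30, 2028-10-02 through 2028-10-04, 2028-10-16 through 2028-10-16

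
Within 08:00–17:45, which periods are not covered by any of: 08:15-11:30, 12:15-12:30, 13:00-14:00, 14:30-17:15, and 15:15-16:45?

08:00–08:15, 11:30–12:15, 12:30–13:00, 14:00–14:30, 17:15–17:45

The merged coverage is 08:15–11:30, 12:15–12:30, 13:00–14:00, 14:30–17:15.
Uncovered inside 08:00–17:45: 08:00–08:15, 11:30–12:15, 12:30–13:00, 14:00–14:30, 17:15–17:45.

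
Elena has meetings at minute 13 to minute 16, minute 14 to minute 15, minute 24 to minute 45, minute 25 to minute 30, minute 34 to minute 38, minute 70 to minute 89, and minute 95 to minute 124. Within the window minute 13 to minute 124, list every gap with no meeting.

The merged coverage is minute 13 to minute 16, minute 24 to minute 45, minute 70 to minute 89, minute 95 to minute 124.
Uncovered inside minute 13 to minute 124: minute 16 to minute 24, minute 45 to minute 70, minute 89 to minute 95.

minute 16 to minute 24, minute 45 to minute 70, minute 89 to minute 95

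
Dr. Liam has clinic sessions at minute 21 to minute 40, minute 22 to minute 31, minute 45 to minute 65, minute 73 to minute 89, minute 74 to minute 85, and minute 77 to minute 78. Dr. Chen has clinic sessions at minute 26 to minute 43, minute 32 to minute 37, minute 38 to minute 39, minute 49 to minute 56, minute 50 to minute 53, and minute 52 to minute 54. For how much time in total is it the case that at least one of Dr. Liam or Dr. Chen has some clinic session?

58 minutes

Merge the first list: minute 21 to minute 40, minute 45 to minute 65, minute 73 to minute 89.
Merge the second list: minute 26 to minute 43, minute 49 to minute 56.
A ∪ B = minute 21 to minute 43, minute 45 to minute 65, minute 73 to minute 89.
Total: 22 minutes + 20 minutes + 16 minutes = 58 minutes.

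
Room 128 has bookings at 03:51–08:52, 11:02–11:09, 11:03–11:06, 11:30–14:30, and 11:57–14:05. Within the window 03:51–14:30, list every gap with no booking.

08:52–11:02, 11:09–11:30

The merged coverage is 03:51–08:52, 11:02–11:09, 11:30–14:30.
Gaps within 03:51–14:30: 08:52–11:02, 11:09–11:30.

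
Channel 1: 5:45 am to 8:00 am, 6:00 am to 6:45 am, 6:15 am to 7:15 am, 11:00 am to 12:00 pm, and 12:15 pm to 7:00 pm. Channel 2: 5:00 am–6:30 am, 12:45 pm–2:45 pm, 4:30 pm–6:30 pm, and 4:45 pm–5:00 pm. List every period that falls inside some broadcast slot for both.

5:45 am-6:30 am, 12:45 pm-2:45 pm, 4:30 pm-6:30 pm

First set merges to 5:45 am-8:00 am, 11:00 am-12:00 pm, 12:15 pm-7:00 pm.
Second set merges to 5:00 am-6:30 am, 12:45 pm-2:45 pm, 4:30 pm-6:30 pm.
5:45 am-8:00 am meets the second set on 5:45 am-6:30 am.
11:00 am-12:00 pm: no overlap with the second set.
12:15 pm-7:00 pm meets the second set on 12:45 pm-2:45 pm, 4:30 pm-6:30 pm.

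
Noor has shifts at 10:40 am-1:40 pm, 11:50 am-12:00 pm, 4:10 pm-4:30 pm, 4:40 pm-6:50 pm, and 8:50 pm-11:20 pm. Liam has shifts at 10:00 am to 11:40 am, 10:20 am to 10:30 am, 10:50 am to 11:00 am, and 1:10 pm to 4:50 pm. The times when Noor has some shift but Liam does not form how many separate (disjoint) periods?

3

Merge the first list: 10:40 am-1:40 pm, 4:10 pm-4:30 pm, 4:40 pm-6:50 pm, 8:50 pm-11:20 pm.
Merge the second list: 10:00 am-11:40 am, 1:10 pm-4:50 pm.
A \ B = 11:40 am-1:10 pm, 4:50 pm-6:50 pm, 8:50 pm-11:20 pm.
That is 3 disjoint pieces.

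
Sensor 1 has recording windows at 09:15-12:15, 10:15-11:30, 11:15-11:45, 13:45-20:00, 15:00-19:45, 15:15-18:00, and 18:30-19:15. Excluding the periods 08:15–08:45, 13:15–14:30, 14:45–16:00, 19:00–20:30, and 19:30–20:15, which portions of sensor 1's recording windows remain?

A, merged: 09:15–12:15, 13:45–20:00.
B, merged: 08:15–08:45, 13:15–14:30, 14:45–16:00, 19:00–20:30.
09:15–12:15: nothing removed.
13:45–20:00 \ B = 14:30–14:45, 16:00–19:00.

09:15–12:15, 14:30–14:45, 16:00–19:00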